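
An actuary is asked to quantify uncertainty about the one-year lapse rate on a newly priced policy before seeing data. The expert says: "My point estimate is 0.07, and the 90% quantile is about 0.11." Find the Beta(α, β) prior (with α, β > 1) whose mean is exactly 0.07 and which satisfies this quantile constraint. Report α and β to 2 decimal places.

With mean 0.07 fixed, write α = 0.07s, β = 0.93s where s = α+β.
Need P(θ < 0.11) = 0.9 under Beta(0.07s, 0.93s). Normal approximation: (q−m)/√(m(1−m)/s) ≈ z_{0.9} = 1.28, so s ≈ 0.07·0.93·(1.28)²/(0.11−0.07)² = 66.8.
At s = 66.8: P(θ<0.11) ≈ 0.893. Adjusting to match 0.9 gives s ≈ 72.50.
So α = 0.07·72.50 ≈ 5.07, β = 0.93·72.50 ≈ 67.42.

α ≈ 5.07, β ≈ 67.42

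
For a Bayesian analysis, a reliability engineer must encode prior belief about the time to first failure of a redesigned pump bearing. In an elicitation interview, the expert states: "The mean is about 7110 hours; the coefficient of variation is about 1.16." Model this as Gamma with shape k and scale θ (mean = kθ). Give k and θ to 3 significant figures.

For Gamma(k, scale θ): mean = kθ, variance = kθ², so CV = 1/√k.
CV = 1.16, hence k = 1/CV² = 0.743.
Then θ = mean/k = 7110/0.743 = 9570.

k ≈ 0.743, θ ≈ 9570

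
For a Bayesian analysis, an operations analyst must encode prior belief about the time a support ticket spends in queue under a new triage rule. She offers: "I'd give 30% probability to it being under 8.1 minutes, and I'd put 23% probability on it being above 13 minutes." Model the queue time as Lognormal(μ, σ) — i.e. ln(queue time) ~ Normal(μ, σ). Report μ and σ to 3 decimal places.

μ ≈ 2.288, σ ≈ 0.374

If T ~ Lognormal(μ,σ) then ln T ~ Normal(μ,σ), so the p-quantile of ln T is μ + z_p·σ.
ln(8.1) = 2.092 and ln(13) = 2.565; z_{0.3} = -0.5244, z_{0.77} = 0.7388.
σ = (2.565 − 2.092)/(0.7388 − (-0.5244)) = 0.374.
μ = 2.092 − (-0.5244)·0.374 = 2.288.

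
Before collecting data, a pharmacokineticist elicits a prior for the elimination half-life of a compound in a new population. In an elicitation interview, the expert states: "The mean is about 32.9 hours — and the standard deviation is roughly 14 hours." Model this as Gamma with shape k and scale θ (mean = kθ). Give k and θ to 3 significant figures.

For Gamma(k, scale θ): mean = kθ, variance = kθ², so CV = 1/√k.
CV = SD/mean = 14/32.9 = 0.4255, hence k = 1/CV² = 5.52.
Then θ = mean/k = 32.9/5.52 = 5.96.

k ≈ 5.52, θ ≈ 5.96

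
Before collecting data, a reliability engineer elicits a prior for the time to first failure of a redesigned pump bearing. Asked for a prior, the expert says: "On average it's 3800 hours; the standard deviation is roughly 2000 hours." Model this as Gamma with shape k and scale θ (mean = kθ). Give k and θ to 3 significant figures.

For Gamma(k, scale θ): mean = kθ, variance = kθ², so CV = 1/√k.
CV = SD/mean = 2000/3800 = 0.5263, hence k = 1/CV² = 3.61.
Then θ = mean/k = 3800/3.61 = 1050.

k ≈ 3.61, θ ≈ 1050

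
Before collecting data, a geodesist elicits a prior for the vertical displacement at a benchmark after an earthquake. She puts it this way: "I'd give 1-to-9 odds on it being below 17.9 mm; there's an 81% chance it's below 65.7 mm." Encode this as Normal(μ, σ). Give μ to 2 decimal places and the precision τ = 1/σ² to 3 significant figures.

μ = 46.27, τ = 0.00204

For Normal(μ,σ), the p-quantile is μ + z_p·σ. Here z_{0.1} = -1.282, z_{0.81} = 0.8779.
So 17.9 = μ − 1.282σ and 65.7 = μ + 0.8779σ.
Subtracting: σ = (65.7 − 17.9)/(0.8779 − (-1.282)) = 22.14.
Then μ = 17.9 − (-1.282)·22.14 = 46.27.
Precision τ = 1/σ² = 1/22.14² = 0.00204.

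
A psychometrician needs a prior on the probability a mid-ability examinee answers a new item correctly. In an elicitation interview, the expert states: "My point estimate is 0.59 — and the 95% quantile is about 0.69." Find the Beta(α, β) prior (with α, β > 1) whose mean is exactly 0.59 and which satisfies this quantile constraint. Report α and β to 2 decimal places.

α ≈ 36.84, β ≈ 25.60

With mean 0.59 fixed, write α = 0.59s, β = 0.41s where s = α+β.
Need P(θ < 0.69) = 0.95 under Beta(0.59s, 0.41s). Normal approximation: (q−m)/√(m(1−m)/s) ≈ z_{0.95} = 1.64, so s ≈ 0.59·0.41·(1.64)²/(0.69−0.59)² = 65.4.
At s = 65.4: P(θ<0.69) ≈ 0.954. Adjusting to match 0.95 gives s ≈ 62.44.
So α = 0.59·62.44 ≈ 36.84, β = 0.41·62.44 ≈ 25.60.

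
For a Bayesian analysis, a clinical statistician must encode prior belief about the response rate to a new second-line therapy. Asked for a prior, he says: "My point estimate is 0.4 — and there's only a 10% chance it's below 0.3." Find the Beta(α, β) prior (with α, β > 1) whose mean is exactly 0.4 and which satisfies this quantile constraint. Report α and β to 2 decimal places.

α ≈ 15.25, β ≈ 22.88

With mean 0.4 fixed, write α = 0.4s, β = 0.6s where s = α+β.
Need P(θ < 0.3) = 0.1 under Beta(0.4s, 0.6s). Normal approximation: (q−m)/√(m(1−m)/s) ≈ z_{0.1} = -1.28, so s ≈ 0.4·0.6·(-1.28)²/(0.3−0.4)² = 39.4.
At s = 39.4: P(θ<0.3) ≈ 0.096. Adjusting to match 0.1 gives s ≈ 38.13.
So α = 0.4·38.13 ≈ 15.25, β = 0.6·38.13 ≈ 22.88.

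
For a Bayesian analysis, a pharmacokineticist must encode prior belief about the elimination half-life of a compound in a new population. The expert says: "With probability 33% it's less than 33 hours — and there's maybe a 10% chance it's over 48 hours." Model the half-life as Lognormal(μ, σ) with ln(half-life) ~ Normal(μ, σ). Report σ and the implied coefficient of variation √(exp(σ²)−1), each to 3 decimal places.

If T ~ Lognormal(μ,σ) then ln T ~ Normal(μ,σ), so the p-quantile of ln T is μ + z_p·σ.
ln(33) = 3.497 and ln(48) = 3.871; z_{0.33} = -0.4399, z_{0.9} = 1.282.
σ = (3.871 − 3.497)/(1.282 − (-0.4399)) = 0.218.
μ = 3.497 − (-0.4399)·0.218 = 3.592.
CV = √(exp(σ²)−1) = √(exp(0.0474)−1) = 0.220.

σ ≈ 0.218, CV ≈ 0.220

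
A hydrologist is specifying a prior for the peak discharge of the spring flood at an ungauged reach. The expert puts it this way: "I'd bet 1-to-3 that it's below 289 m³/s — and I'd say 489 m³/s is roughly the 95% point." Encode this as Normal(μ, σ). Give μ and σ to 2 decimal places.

μ = 347.16, σ = 86.23

For Normal(μ,σ), the p-quantile is μ + z_p·σ. Here z_{0.25} = -0.6745, z_{0.95} = 1.645.
So 289 = μ − 0.6745σ and 489 = μ + 1.645σ.
Subtracting: σ = (489 − 289)/(1.645 − (-0.6745)) = 86.23.
Then μ = 289 − (-0.6745)·86.23 = 347.16.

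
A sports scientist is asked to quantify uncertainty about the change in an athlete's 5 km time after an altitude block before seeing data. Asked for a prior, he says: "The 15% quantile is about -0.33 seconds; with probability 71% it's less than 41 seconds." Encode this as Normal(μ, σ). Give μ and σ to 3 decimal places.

The p-quantile of Normal(μ,σ) is μ + z_p·σ, with z_{0.15} = -1.036 and z_{0.71} = 0.5534.
Eliminate σ: μ = (z₂·x₁ − z₁·x₂)/(z₂ − z₁) = (0.5534·-0.33 − (-1.036)·41)/1.59 = 26.614.
Then σ = (x₂ − x₁)/(z₂ − z₁) = (41 − -0.33)/1.59 = 25.997.

μ = 26.614, σ = 25.997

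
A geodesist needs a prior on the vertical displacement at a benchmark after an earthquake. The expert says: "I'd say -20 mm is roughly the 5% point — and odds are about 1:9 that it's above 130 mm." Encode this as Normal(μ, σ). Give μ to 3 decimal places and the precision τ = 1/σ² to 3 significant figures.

μ = 64.311, τ = 0.000381

For Normal(μ,σ), the p-quantile is μ + z_p·σ. Here z_{0.05} = -1.645, z_{0.9} = 1.282.
So -20 = μ − 1.645σ and 130 = μ + 1.282σ.
Subtracting: σ = (130 − -20)/(1.282 − (-1.645)) = 51.257.
Then μ = -20 − (-1.645)·51.257 = 64.311.
Precision τ = 1/σ² = 1/51.26² = 0.000381.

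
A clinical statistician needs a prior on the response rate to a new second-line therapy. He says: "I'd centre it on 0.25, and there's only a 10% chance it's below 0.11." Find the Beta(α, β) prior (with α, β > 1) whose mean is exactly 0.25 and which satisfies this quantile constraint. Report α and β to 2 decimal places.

With mean 0.25 fixed, write α = 0.25s, β = 0.75s where s = α+β.
Need P(θ < 0.11) = 0.1 under Beta(0.25s, 0.75s). Normal approximation: (q−m)/√(m(1−m)/s) ≈ z_{0.1} = -1.28, so s ≈ 0.25·0.75·(-1.28)²/(0.11−0.25)² = 15.7.
At s = 15.7: P(θ<0.11) ≈ 0.076. Adjusting to match 0.1 gives s ≈ 13.08.
So α = 0.25·13.08 ≈ 3.27, β = 0.75·13.08 ≈ 9.81.

α ≈ 3.27, β ≈ 9.81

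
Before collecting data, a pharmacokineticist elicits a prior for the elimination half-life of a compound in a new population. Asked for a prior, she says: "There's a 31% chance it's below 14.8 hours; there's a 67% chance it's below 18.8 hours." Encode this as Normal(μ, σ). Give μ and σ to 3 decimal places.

μ = 16.920, σ = 4.275

The p-quantile of Normal(μ,σ) is μ + z_p·σ, with z_{0.31} = -0.4959 and z_{0.67} = 0.4399.
Eliminate σ: μ = (z₂·x₁ − z₁·x₂)/(z₂ − z₁) = (0.4399·14.8 − (-0.4959)·18.8)/0.9358 = 16.920.
Then σ = (x₂ − x₁)/(z₂ − z₁) = (18.8 − 14.8)/0.9358 = 4.275.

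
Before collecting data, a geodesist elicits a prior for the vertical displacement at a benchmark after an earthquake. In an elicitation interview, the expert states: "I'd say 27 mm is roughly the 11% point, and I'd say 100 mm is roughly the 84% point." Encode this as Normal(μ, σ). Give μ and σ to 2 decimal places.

The p-quantile of Normal(μ,σ) is μ + z_p·σ, with z_{0.11} = -1.227 and z_{0.84} = 0.9945.
Eliminate σ: μ = (z₂·x₁ − z₁·x₂)/(z₂ − z₁) = (0.9945·27 − (-1.227)·100)/2.221 = 67.31.
Then σ = (x₂ − x₁)/(z₂ − z₁) = (100 − 27)/2.221 = 32.87.

μ = 67.31, σ = 32.87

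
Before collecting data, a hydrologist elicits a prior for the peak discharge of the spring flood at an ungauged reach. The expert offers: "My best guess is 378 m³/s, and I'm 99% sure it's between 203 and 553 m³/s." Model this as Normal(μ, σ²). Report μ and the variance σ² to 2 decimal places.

A symmetric 99% interval runs μ ± z·σ with z = 2.576.
Half-width = 175, so σ = 175/2.576 = 67.939 and σ² = 4615.75.
μ is the stated best guess, 378.00.

μ = 378.00, σ² = 4615.75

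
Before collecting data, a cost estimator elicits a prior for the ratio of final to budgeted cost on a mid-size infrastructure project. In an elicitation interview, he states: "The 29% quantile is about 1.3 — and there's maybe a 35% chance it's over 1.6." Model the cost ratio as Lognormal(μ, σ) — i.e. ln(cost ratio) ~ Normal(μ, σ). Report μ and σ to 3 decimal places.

If T ~ Lognormal(μ,σ) then ln T ~ Normal(μ,σ), so the p-quantile of ln T is μ + z_p·σ.
ln(1.3) = 0.2624 and ln(1.6) = 0.47; z_{0.29} = -0.5534, z_{0.65} = 0.3853.
σ = (0.47 − 0.2624)/(0.3853 − (-0.5534)) = 0.221.
μ = 0.2624 − (-0.5534)·0.221 = 0.385.

μ ≈ 0.385, σ ≈ 0.221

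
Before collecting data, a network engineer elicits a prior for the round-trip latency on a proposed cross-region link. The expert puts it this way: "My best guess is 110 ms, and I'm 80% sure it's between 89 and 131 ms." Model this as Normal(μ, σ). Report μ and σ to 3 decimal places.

A symmetric 80% interval runs μ ± z·σ with z = 1.282.
Half-width = 21, so σ = 21/1.282 = 16.386.
μ is the stated best guess, 110.000.

μ = 110.000, σ = 16.386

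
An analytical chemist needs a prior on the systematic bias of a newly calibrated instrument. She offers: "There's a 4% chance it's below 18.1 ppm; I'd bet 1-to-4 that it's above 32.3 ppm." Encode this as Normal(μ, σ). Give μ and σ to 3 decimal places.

For Normal(μ,σ), the p-quantile is μ + z_p·σ. Here z_{0.04} = -1.751, z_{0.8} = 0.8416.
So 18.1 = μ − 1.751σ and 32.3 = μ + 0.8416σ.
Subtracting: σ = (32.3 − 18.1)/(0.8416 − (-1.751)) = 5.478.
Then μ = 18.1 − (-1.751)·5.478 = 27.690.

μ = 27.690, σ = 5.478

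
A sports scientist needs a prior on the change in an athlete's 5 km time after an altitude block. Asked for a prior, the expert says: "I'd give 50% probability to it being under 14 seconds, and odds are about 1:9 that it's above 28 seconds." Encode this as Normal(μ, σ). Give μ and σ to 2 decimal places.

The p-quantile of Normal(μ,σ) is μ + z_p·σ, with z_{0.5} = 0 and z_{0.9} = 1.282.
Eliminate σ: μ = (z₂·x₁ − z₁·x₂)/(z₂ − z₁) = (1.282·14 − (0)·28)/1.282 = 14.00.
Then σ = (x₂ − x₁)/(z₂ − z₁) = (28 − 14)/1.282 = 10.92.

μ = 14.00, σ = 10.92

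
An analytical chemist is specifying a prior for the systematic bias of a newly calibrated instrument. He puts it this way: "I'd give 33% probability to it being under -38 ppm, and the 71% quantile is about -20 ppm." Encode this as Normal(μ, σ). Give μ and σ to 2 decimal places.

For Normal(μ,σ), the p-quantile is μ + z_p·σ. Here z_{0.33} = -0.4399, z_{0.71} = 0.5534.
So -38 = μ − 0.4399σ and -20 = μ + 0.5534σ.
Subtracting: σ = (-20 − -38)/(0.5534 − (-0.4399)) = 18.12.
Then μ = -38 − (-0.4399)·18.12 = -30.03.

μ = -30.03, σ = 18.12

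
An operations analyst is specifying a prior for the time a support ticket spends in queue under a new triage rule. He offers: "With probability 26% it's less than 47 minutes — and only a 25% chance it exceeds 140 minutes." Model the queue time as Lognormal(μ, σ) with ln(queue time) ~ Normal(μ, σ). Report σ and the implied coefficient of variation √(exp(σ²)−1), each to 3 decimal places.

If T ~ Lognormal(μ,σ) then ln T ~ Normal(μ,σ), so the p-quantile of ln T is μ + z_p·σ.
ln(47) = 3.85 and ln(140) = 4.942; z_{0.26} = -0.6433, z_{0.75} = 0.6745.
σ = (4.942 − 3.85)/(0.6745 − (-0.6433)) = 0.828.
μ = 3.85 − (-0.6433)·0.828 = 4.383.
CV = √(exp(σ²)−1) = √(exp(0.6860)−1) = 0.993.

σ ≈ 0.828, CV ≈ 0.993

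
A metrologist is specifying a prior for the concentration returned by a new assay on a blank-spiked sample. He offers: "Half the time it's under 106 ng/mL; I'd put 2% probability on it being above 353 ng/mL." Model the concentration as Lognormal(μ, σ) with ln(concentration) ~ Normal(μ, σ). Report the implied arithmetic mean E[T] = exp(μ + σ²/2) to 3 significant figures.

If T ~ Lognormal(μ,σ) then ln T ~ Normal(μ,σ), so the p-quantile of ln T is μ + z_p·σ.
ln(106) = 4.663 and ln(353) = 5.866; z_{0.5} = 0, z_{0.98} = 2.054.
σ = (5.866 − 4.663)/(2.054 − (0)) = 0.586.
μ = 4.663 − (0)·0.586 = 4.663.
E[T] = exp(μ + σ²/2) = exp(4.663 + 0.1716) = 126 ng/mL.

E[T] ≈ 126 ng/mL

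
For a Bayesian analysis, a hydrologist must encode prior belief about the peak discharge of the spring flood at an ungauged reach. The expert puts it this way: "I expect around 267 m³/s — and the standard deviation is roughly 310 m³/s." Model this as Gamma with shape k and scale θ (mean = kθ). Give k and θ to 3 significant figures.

k ≈ 0.742, θ ≈ 360

For Gamma(k, scale θ): mean = kθ, variance = kθ², so CV = 1/√k.
CV = SD/mean = 310/267 = 1.161, hence k = 1/CV² = 0.742.
Then θ = mean/k = 267/0.742 = 360.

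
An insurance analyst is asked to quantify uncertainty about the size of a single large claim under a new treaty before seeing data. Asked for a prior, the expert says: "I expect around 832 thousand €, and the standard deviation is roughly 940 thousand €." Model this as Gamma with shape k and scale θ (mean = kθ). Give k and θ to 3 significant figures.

For Gamma(k, scale θ): mean = kθ, variance = kθ², so CV = 1/√k.
CV = SD/mean = 940/832 = 1.13, hence k = 1/CV² = 0.783.
Then θ = mean/k = 832/0.783 = 1060.

k ≈ 0.783, θ ≈ 1060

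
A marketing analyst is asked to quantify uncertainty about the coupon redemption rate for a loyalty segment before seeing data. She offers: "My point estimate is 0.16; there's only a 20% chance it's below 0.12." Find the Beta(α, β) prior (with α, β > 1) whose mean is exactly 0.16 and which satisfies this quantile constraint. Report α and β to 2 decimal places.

α ≈ 9.86, β ≈ 51.77

With mean 0.16 fixed, write α = 0.16s, β = 0.84s where s = α+β.
Need P(θ < 0.12) = 0.2 under Beta(0.16s, 0.84s). Normal approximation: (q−m)/√(m(1−m)/s) ≈ z_{0.2} = -0.842, so s ≈ 0.16·0.84·(-0.842)²/(0.12−0.16)² = 59.5.
At s = 59.5: P(θ<0.12) ≈ 0.205. Adjusting to match 0.2 gives s ≈ 61.63.
So α = 0.16·61.63 ≈ 9.86, β = 0.84·61.63 ≈ 51.77.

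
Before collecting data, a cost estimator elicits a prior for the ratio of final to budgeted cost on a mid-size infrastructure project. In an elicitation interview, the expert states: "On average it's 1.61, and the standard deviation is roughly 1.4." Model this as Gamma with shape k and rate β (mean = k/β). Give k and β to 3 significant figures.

For Gamma(k, rate β): mean = k/β, variance = k/β², so CV = 1/√k.
CV = SD/mean = 1.4/1.61 = 0.8696, hence k = 1/CV² = 1.32.
Then β = k/mean = 1.32/1.61 = 0.821.

k ≈ 1.32, β ≈ 0.821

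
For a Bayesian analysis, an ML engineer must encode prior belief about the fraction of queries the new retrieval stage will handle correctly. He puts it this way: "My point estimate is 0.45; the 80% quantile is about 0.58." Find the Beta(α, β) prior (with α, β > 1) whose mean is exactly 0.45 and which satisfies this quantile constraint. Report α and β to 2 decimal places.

With mean 0.45 fixed, write α = 0.45s, β = 0.55s where s = α+β.
Need P(θ < 0.58) = 0.8 under Beta(0.45s, 0.55s). Normal approximation: (q−m)/√(m(1−m)/s) ≈ z_{0.8} = 0.842, so s ≈ 0.45·0.55·(0.842)²/(0.58−0.45)² = 10.4.
At s = 10.4: P(θ<0.58) ≈ 0.800. Adjusting to match 0.8 gives s ≈ 10.36.
So α = 0.45·10.36 ≈ 4.66, β = 0.55·10.36 ≈ 5.70.

α ≈ 4.66, β ≈ 5.70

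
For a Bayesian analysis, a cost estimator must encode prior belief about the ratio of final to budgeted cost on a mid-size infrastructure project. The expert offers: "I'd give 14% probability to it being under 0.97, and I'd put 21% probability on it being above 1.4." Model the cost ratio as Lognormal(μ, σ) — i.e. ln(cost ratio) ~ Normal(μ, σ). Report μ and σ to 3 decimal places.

μ ≈ 0.180, σ ≈ 0.194

If T ~ Lognormal(μ,σ) then ln T ~ Normal(μ,σ), so the p-quantile of ln T is μ + z_p·σ.
ln(0.97) = -0.03046 and ln(1.4) = 0.3365; z_{0.14} = -1.08, z_{0.79} = 0.8064.
σ = (0.3365 − -0.03046)/(0.8064 − (-1.08)) = 0.194.
μ = -0.03046 − (-1.08)·0.194 = 0.180.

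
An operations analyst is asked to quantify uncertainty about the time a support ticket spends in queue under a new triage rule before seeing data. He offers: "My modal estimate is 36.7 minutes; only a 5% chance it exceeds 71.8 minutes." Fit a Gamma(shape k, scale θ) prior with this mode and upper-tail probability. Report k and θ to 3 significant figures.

k ≈ 7.16, θ ≈ 5.96

Gamma(k,θ) with k>1 has mode (k−1)θ, so θ = 36.7/(k−1).
Need P(X < 71.8) = 0.95 with θ tied to k this way. Start at k = 2, θ = 36.7: P(X<71.8) ≈ 0.582.
Too low — raise k to concentrate. Iterating converges to k ≈ 7.16.
Then θ = 36.7/(7.16−1) ≈ 5.96.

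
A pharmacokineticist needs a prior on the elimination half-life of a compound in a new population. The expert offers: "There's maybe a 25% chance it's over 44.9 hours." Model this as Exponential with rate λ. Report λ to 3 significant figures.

λ ≈ 0.0309

P(T > 44.9) = e^(−λ·44.9) = 0.25, so λ = −ln(0.25)/44.9 = 0.0309.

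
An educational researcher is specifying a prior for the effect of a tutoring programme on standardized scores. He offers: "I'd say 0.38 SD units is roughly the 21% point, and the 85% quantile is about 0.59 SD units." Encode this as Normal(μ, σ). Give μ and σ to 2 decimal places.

μ = 0.47, σ = 0.11

The p-quantile of Normal(μ,σ) is μ + z_p·σ, with z_{0.21} = -0.8064 and z_{0.85} = 1.036.
Eliminate σ: μ = (z₂·x₁ − z₁·x₂)/(z₂ − z₁) = (1.036·0.38 − (-0.8064)·0.59)/1.843 = 0.47.
Then σ = (x₂ − x₁)/(z₂ − z₁) = (0.59 − 0.38)/1.843 = 0.11.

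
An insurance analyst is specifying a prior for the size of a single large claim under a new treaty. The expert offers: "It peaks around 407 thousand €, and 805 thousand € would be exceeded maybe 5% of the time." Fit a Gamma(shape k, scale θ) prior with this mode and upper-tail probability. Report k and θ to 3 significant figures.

k ≈ 6.96, θ ≈ 68.3

Gamma(k,θ) with k>1 has mode (k−1)θ, so θ = 407/(k−1).
Need P(X < 805) = 0.95 with θ tied to k this way. Start at k = 2, θ = 407: P(X<805) ≈ 0.588.
Too low — raise k to concentrate. Iterating converges to k ≈ 6.96.
Then θ = 407/(6.96−1) ≈ 68.3.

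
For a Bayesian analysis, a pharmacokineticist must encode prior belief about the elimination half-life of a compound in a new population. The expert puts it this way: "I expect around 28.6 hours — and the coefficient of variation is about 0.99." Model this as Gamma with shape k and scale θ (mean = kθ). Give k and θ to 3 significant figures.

k ≈ 1.02, θ ≈ 28

For Gamma(k, scale θ): mean = kθ, variance = kθ², so CV = 1/√k.
CV = 0.99, hence k = 1/CV² = 1.02.
Then θ = mean/k = 28.6/1.02 = 28.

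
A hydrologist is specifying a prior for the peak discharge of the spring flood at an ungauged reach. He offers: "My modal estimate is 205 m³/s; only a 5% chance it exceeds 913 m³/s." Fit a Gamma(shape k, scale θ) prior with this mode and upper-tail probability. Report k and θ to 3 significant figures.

k ≈ 2.1, θ ≈ 186

Gamma(k,θ) with k>1 has mode (k−1)θ, so θ = 205/(k−1).
Need P(X < 913) = 0.95 with θ tied to k this way. Start at k = 2, θ = 205: P(X<913) ≈ 0.937.
Too low — raise k to concentrate. Iterating converges to k ≈ 2.1.
Then θ = 205/(2.1−1) ≈ 186.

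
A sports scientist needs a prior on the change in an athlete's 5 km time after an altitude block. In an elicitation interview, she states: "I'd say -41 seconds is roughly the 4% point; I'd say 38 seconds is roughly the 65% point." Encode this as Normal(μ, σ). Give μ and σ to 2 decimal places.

μ = 23.75, σ = 36.98

The p-quantile of Normal(μ,σ) is μ + z_p·σ, with z_{0.04} = -1.751 and z_{0.65} = 0.3853.
Eliminate σ: μ = (z₂·x₁ − z₁·x₂)/(z₂ − z₁) = (0.3853·-41 − (-1.751)·38)/2.136 = 23.75.
Then σ = (x₂ − x₁)/(z₂ − z₁) = (38 − -41)/2.136 = 36.98.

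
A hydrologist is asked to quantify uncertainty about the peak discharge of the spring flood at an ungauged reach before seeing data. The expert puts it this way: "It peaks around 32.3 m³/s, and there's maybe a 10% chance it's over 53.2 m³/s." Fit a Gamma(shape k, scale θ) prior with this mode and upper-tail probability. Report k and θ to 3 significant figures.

Gamma(k,θ) with k>1 has mode (k−1)θ, so θ = 32.3/(k−1).
Need P(X < 53.2) = 0.9 with θ tied to k this way. Start at k = 2, θ = 32.3: P(X<53.2) ≈ 0.490.
Too low — raise k to concentrate. Iterating converges to k ≈ 8.57.
Then θ = 32.3/(8.57−1) ≈ 4.26.

k ≈ 8.57, θ ≈ 4.26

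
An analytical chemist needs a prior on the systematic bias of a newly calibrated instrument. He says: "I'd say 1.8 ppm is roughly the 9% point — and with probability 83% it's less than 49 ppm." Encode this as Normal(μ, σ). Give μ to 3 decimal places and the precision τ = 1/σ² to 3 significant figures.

The p-quantile of Normal(μ,σ) is μ + z_p·σ, with z_{0.09} = -1.341 and z_{0.83} = 0.9542.
Eliminate σ: μ = (z₂·x₁ − z₁·x₂)/(z₂ − z₁) = (0.9542·1.8 − (-1.341)·49)/2.295 = 29.376.
Then σ = (x₂ − x₁)/(z₂ − z₁) = (49 − 1.8)/2.295 = 20.567.
Precision τ = 1/σ² = 1/20.57² = 0.00236.

μ = 29.376, τ = 0.00236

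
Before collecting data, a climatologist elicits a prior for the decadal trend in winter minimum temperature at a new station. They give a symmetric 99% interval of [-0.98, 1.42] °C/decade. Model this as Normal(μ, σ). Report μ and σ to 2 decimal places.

μ = 0.22, σ = 0.47

A symmetric 99% interval runs μ ± z·σ with z = 2.576.
Half-width = 1.2, so σ = 1.2/2.576 = 0.47.
μ is the interval midpoint, 0.22.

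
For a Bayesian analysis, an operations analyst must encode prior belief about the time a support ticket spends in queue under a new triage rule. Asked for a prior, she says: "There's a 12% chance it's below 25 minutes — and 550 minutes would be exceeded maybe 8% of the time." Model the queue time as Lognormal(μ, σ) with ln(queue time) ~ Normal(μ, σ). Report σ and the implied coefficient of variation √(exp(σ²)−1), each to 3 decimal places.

If T ~ Lognormal(μ,σ) then ln T ~ Normal(μ,σ), so the p-quantile of ln T is μ + z_p·σ.
ln(25) = 3.219 and ln(550) = 6.31; z_{0.12} = -1.175, z_{0.92} = 1.405.
σ = (6.31 − 3.219)/(1.405 − (-1.175)) = 1.198.
μ = 3.219 − (-1.175)·1.198 = 4.627.
CV = √(exp(σ²)−1) = √(exp(1.4353)−1) = 1.789.

σ ≈ 1.198, CV ≈ 1.789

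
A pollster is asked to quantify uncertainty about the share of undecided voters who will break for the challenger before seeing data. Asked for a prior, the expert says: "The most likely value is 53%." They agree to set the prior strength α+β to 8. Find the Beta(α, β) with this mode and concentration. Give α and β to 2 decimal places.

α = 4.18, β = 3.82

For α,β > 1 the Beta mode is (α−1)/(α+β−2). With α+β = 8, the mode is (α−1)/6.
Set (α−1)/6 = 0.53 → α = 1 + 0.53·6 = 4.18.
β = 8 − α = 3.82.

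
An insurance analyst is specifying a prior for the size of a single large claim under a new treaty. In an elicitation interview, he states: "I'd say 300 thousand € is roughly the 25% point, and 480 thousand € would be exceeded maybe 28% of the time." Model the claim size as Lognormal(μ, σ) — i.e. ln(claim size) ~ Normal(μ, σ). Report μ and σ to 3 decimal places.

If T ~ Lognormal(μ,σ) then ln T ~ Normal(μ,σ), so the p-quantile of ln T is μ + z_p·σ.
ln(300) = 5.704 and ln(480) = 6.174; z_{0.25} = -0.6745, z_{0.72} = 0.5828.
σ = (6.174 − 5.704)/(0.5828 − (-0.6745)) = 0.374.
μ = 5.704 − (-0.6745)·0.374 = 5.956.

μ ≈ 5.956, σ ≈ 0.374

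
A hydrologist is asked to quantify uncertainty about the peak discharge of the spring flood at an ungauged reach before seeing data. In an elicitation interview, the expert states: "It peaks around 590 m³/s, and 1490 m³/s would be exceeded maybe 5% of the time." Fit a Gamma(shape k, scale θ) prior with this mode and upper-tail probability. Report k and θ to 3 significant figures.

Gamma(k,θ) with k>1 has mode (k−1)θ, so θ = 590/(k−1).
Need P(X < 1490) = 0.95 with θ tied to k this way. Start at k = 2, θ = 590: P(X<1490) ≈ 0.718.
Too low — raise k to concentrate. Iterating converges to k ≈ 4.16.
Then θ = 590/(4.16−1) ≈ 187.

k ≈ 4.16, θ ≈ 187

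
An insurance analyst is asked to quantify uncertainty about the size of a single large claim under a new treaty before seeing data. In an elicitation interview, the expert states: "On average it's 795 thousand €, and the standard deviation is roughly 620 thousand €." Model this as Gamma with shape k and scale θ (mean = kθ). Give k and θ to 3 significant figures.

For Gamma(k, scale θ): mean = kθ, variance = kθ², so CV = 1/√k.
CV = SD/mean = 620/795 = 0.7799, hence k = 1/CV² = 1.64.
Then θ = mean/k = 795/1.64 = 484.

k ≈ 1.64, θ ≈ 484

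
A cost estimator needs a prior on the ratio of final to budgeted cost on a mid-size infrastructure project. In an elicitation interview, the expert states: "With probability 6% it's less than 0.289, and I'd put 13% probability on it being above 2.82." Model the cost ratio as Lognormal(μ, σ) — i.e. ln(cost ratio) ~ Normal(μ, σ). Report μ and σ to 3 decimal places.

μ ≈ 0.080, σ ≈ 0.850

If T ~ Lognormal(μ,σ) then ln T ~ Normal(μ,σ), so the p-quantile of ln T is μ + z_p·σ.
ln(0.289) = -1.241 and ln(2.82) = 1.037; z_{0.06} = -1.555, z_{0.87} = 1.126.
σ = (1.037 − -1.241)/(1.126 − (-1.555)) = 0.850.
μ = -1.241 − (-1.555)·0.850 = 0.080.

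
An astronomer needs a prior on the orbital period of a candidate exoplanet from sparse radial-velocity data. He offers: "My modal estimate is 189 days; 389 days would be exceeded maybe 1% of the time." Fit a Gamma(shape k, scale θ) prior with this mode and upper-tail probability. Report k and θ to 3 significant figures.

Gamma(k,θ) with k>1 has mode (k−1)θ, so θ = 189/(k−1).
Need P(X < 389) = 0.99 with θ tied to k this way. Start at k = 2, θ = 189: P(X<389) ≈ 0.610.
Too low — raise k to concentrate. Iterating converges to k ≈ 10.4.
Then θ = 189/(10.4−1) ≈ 20.2.

k ≈ 10.4, θ ≈ 20.2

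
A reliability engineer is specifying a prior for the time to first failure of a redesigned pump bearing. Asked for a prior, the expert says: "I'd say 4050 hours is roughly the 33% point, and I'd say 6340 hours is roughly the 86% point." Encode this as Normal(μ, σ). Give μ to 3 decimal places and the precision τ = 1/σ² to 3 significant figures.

μ = 4712.663, τ = 4.41e-07

The p-quantile of Normal(μ,σ) is μ + z_p·σ, with z_{0.33} = -0.4399 and z_{0.86} = 1.08.
Eliminate σ: μ = (z₂·x₁ − z₁·x₂)/(z₂ − z₁) = (1.08·4050 − (-0.4399)·6340)/1.52 = 4712.663.
Then σ = (x₂ − x₁)/(z₂ − z₁) = (6340 − 4050)/1.52 = 1506.349.
Precision τ = 1/σ² = 1/1506² = 4.41e-07.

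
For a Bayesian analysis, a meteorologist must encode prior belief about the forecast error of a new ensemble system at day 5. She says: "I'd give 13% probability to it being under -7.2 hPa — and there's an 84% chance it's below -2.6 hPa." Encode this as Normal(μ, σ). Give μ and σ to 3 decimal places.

μ = -4.757, σ = 2.169

For Normal(μ,σ), the p-quantile is μ + z_p·σ. Here z_{0.13} = -1.126, z_{0.84} = 0.9945.
So -7.2 = μ − 1.126σ and -2.6 = μ + 0.9945σ.
Subtracting: σ = (-2.6 − -7.2)/(0.9945 − (-1.126)) = 2.169.
Then μ = -7.2 − (-1.126)·2.169 = -4.757.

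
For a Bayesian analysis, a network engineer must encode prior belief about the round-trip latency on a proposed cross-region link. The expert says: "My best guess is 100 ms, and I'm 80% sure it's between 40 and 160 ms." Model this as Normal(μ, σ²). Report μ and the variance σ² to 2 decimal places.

μ = 100.00, σ² = 2191.95

A symmetric 80% interval runs μ ± z·σ with z = 1.282.
Half-width = 60, so σ = 60/1.282 = 46.818 and σ² = 2191.95.
μ is the stated best guess, 100.00.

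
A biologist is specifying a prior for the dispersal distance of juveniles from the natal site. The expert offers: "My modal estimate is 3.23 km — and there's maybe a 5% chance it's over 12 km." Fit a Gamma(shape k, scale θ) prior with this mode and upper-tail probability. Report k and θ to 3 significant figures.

k ≈ 2.48, θ ≈ 2.18

Gamma(k,θ) with k>1 has mode (k−1)θ, so θ = 3.23/(k−1).
Need P(X < 12) = 0.95 with θ tied to k this way. Start at k = 2, θ = 3.23: P(X<12) ≈ 0.885.
Too low — raise k to concentrate. Iterating converges to k ≈ 2.48.
Then θ = 3.23/(2.48−1) ≈ 2.18.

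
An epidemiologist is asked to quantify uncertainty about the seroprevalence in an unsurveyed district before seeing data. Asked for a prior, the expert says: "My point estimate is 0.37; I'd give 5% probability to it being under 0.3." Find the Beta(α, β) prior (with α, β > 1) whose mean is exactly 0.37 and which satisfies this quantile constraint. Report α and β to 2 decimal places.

α ≈ 45.68, β ≈ 77.78

With mean 0.37 fixed, write α = 0.37s, β = 0.63s where s = α+β.
Need P(θ < 0.3) = 0.05 under Beta(0.37s, 0.63s). Normal approximation: (q−m)/√(m(1−m)/s) ≈ z_{0.05} = -1.64, so s ≈ 0.37·0.63·(-1.64)²/(0.3−0.37)² = 128.7.
At s = 128.7: P(θ<0.3) ≈ 0.046. Adjusting to match 0.05 gives s ≈ 123.47.
So α = 0.37·123.47 ≈ 45.68, β = 0.63·123.47 ≈ 77.78.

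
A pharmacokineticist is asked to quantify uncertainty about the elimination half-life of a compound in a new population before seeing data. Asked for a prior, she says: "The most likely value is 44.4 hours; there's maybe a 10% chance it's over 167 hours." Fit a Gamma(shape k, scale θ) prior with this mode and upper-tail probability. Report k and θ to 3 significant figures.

k ≈ 2.06, θ ≈ 42

Gamma(k,θ) with k>1 has mode (k−1)θ, so θ = 44.4/(k−1).
Need P(X < 167) = 0.9 with θ tied to k this way. Start at k = 2, θ = 44.4: P(X<167) ≈ 0.889.
Too low — raise k to concentrate. Iterating converges to k ≈ 2.06.
Then θ = 44.4/(2.06−1) ≈ 42.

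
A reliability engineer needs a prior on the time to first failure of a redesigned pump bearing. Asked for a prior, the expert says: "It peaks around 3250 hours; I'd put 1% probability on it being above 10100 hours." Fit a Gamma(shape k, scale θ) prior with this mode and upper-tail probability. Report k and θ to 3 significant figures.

Gamma(k,θ) with k>1 has mode (k−1)θ, so θ = 3250/(k−1).
Need P(X < 10100) = 0.99 with θ tied to k this way. Start at k = 2, θ = 3250: P(X<10100) ≈ 0.816.
Too low — raise k to concentrate. Iterating converges to k ≈ 4.47.
Then θ = 3250/(4.47−1) ≈ 936.

k ≈ 4.47, θ ≈ 936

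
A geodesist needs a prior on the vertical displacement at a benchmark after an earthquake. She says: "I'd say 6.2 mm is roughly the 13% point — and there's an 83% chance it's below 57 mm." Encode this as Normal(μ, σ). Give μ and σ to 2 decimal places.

μ = 33.70, σ = 24.42

The p-quantile of Normal(μ,σ) is μ + z_p·σ, with z_{0.13} = -1.126 and z_{0.83} = 0.9542.
Eliminate σ: μ = (z₂·x₁ − z₁·x₂)/(z₂ − z₁) = (0.9542·6.2 − (-1.126)·57)/2.081 = 33.70.
Then σ = (x₂ − x₁)/(z₂ − z₁) = (57 − 6.2)/2.081 = 24.42.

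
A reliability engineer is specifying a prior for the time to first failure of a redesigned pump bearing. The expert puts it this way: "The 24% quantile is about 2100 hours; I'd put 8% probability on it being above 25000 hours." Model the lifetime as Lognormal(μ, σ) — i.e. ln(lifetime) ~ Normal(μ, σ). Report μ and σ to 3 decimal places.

If T ~ Lognormal(μ,σ) then ln T ~ Normal(μ,σ), so the p-quantile of ln T is μ + z_p·σ.
ln(2100) = 7.65 and ln(25000) = 10.13; z_{0.24} = -0.7063, z_{0.92} = 1.405.
σ = (10.13 − 7.65)/(1.405 − (-0.7063)) = 1.173.
μ = 7.65 − (-0.7063)·1.173 = 8.478.

μ ≈ 8.478, σ ≈ 1.173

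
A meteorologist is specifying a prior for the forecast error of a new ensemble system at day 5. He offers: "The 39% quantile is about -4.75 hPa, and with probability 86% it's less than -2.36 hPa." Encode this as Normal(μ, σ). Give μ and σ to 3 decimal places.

μ = -4.259, σ = 1.758

The p-quantile of Normal(μ,σ) is μ + z_p·σ, with z_{0.39} = -0.2793 and z_{0.86} = 1.08.
Eliminate σ: μ = (z₂·x₁ − z₁·x₂)/(z₂ − z₁) = (1.08·-4.75 − (-0.2793)·-2.36)/1.36 = -4.259.
Then σ = (x₂ − x₁)/(z₂ − z₁) = (-2.36 − -4.75)/1.36 = 1.758.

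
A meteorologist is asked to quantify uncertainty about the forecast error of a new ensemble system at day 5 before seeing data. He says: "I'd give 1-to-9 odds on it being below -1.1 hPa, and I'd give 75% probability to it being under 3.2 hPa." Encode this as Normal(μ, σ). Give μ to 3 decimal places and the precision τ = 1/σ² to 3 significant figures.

The p-quantile of Normal(μ,σ) is μ + z_p·σ, with z_{0.1} = -1.282 and z_{0.75} = 0.6745.
Eliminate σ: μ = (z₂·x₁ − z₁·x₂)/(z₂ − z₁) = (0.6745·-1.1 − (-1.282)·3.2)/1.956 = 1.717.
Then σ = (x₂ − x₁)/(z₂ − z₁) = (3.2 − -1.1)/1.956 = 2.198.
Precision τ = 1/σ² = 1/2.198² = 0.207.

μ = 1.717, τ = 0.207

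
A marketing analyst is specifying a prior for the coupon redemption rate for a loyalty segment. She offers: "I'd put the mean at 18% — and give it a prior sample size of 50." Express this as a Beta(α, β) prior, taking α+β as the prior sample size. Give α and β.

α = 9, β = 41

Under the effective-sample-size interpretation, Beta(α, β) has prior mean α/(α+β) and prior sample size α+β.
So α+β = 50 and α/(α+β) = 0.18, giving α = 0.18·50 = 9 and β = 50 − 9 = 41.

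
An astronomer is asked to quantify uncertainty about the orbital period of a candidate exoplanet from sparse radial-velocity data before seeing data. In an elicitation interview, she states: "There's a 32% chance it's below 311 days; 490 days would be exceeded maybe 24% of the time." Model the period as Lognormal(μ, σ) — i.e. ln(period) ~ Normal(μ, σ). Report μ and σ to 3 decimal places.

μ ≈ 5.921, σ ≈ 0.387

If T ~ Lognormal(μ,σ) then ln T ~ Normal(μ,σ), so the p-quantile of ln T is μ + z_p·σ.
ln(311) = 5.74 and ln(490) = 6.194; z_{0.32} = -0.4677, z_{0.76} = 0.7063.
σ = (6.194 − 5.74)/(0.7063 − (-0.4677)) = 0.387.
μ = 5.74 − (-0.4677)·0.387 = 5.921.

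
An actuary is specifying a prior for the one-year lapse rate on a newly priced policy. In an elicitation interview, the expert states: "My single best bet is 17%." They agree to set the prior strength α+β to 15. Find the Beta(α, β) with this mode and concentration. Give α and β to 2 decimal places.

α = 3.21, β = 11.79

For α,β > 1 the Beta mode is (α−1)/(α+β−2). With α+β = 15, the mode is (α−1)/13.
Set (α−1)/13 = 0.17 → α = 1 + 0.17·13 = 3.21.
β = 15 − α = 11.79.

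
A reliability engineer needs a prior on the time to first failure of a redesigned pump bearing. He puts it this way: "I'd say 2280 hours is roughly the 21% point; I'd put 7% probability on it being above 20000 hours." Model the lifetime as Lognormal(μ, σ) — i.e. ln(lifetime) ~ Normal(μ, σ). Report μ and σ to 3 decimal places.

μ ≈ 8.499, σ ≈ 0.952

If T ~ Lognormal(μ,σ) then ln T ~ Normal(μ,σ), so the p-quantile of ln T is μ + z_p·σ.
ln(2280) = 7.732 and ln(20000) = 9.903; z_{0.21} = -0.8064, z_{0.93} = 1.476.
σ = (9.903 − 7.732)/(1.476 − (-0.8064)) = 0.952.
μ = 7.732 − (-0.8064)·0.952 = 8.499.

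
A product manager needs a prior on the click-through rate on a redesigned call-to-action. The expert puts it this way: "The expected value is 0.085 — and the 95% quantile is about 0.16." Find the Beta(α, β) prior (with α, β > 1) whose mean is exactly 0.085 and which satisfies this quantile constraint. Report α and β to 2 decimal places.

α ≈ 3.98, β ≈ 42.88

With mean 0.085 fixed, write α = 0.085s, β = 0.915s where s = α+β.
Need P(θ < 0.16) = 0.95 under Beta(0.085s, 0.915s). Normal approximation: (q−m)/√(m(1−m)/s) ≈ z_{0.95} = 1.64, so s ≈ 0.085·0.915·(1.64)²/(0.16−0.085)² = 37.4.
At s = 37.4: P(θ<0.16) ≈ 0.933. Adjusting to match 0.95 gives s ≈ 46.86.
So α = 0.085·46.86 ≈ 3.98, β = 0.915·46.86 ≈ 42.88.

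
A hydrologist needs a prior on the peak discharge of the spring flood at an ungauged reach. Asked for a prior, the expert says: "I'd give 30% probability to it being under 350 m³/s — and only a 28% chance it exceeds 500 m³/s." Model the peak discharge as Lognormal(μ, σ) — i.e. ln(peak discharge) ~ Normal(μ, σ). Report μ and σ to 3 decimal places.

If T ~ Lognormal(μ,σ) then ln T ~ Normal(μ,σ), so the p-quantile of ln T is μ + z_p·σ.
ln(350) = 5.858 and ln(500) = 6.215; z_{0.3} = -0.5244, z_{0.72} = 0.5828.
σ = (6.215 − 5.858)/(0.5828 − (-0.5244)) = 0.322.
μ = 5.858 − (-0.5244)·0.322 = 6.027.

μ ≈ 6.027, σ ≈ 0.322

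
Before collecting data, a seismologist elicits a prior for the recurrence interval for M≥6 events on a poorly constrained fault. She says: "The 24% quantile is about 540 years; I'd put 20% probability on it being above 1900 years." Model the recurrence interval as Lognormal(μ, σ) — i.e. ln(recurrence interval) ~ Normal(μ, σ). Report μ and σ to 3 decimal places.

μ ≈ 6.866, σ ≈ 0.813

If T ~ Lognormal(μ,σ) then ln T ~ Normal(μ,σ), so the p-quantile of ln T is μ + z_p·σ.
ln(540) = 6.292 and ln(1900) = 7.55; z_{0.24} = -0.7063, z_{0.8} = 0.8416.
σ = (7.55 − 6.292)/(0.8416 − (-0.7063)) = 0.813.
μ = 6.292 − (-0.7063)·0.813 = 6.866.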